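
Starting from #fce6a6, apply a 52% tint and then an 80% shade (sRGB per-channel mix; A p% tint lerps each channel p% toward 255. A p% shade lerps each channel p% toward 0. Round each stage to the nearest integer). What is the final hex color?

#fce6a6 is rgb(252, 230, 166).
A 52% tint moves each channel 52% toward 255:
  R: 252 + 0.52×(255−252) = 252 + 1.56 = 253.56 → 254
  G: 230 + 13 = 243 → 243
  B: 166 + 46.28 = 212.28 → 212
After the tint: rgb(254, 243, 212) = #fef3d4.
Lerp each channel 80% toward 0:
  R: 254 + 0.8×(0−254) = 254 − 203.2 = 50.8 → 51
  G: 243 − 194.4 = 48.6 → 49
  B: 212 − 169.6 = 42.4 → 42
rgb(51, 49, 42) = #33312a.

#33312a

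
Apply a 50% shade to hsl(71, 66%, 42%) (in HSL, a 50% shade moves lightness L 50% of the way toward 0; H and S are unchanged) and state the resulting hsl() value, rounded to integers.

hsl(71, 66%, 21%)

L moves 50% from 42 toward 0: 42 − 21 = 21 → 21.
H and S are unchanged.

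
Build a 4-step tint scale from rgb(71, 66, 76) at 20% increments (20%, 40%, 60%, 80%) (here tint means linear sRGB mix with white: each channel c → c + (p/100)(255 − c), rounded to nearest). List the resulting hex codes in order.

20%: (71 + 36.8 = 107.8→108, 66 + 37.8 = 103.8→104, 76 + 35.8 = 111.8→112) → #6C6870
40%: (71 + 73.6 = 144.6→145, 66 + 75.6 = 141.6→142, 76 + 71.6 = 147.6→148) → #918E94
60%: (71 + 110.4 = 181.4→181, 66 + 113.4 = 179.4→179, 76 + 107.4 = 183.4→183) → #B5B3B7
80%: (71 + 147.2 = 218.2→218, 66 + 151.2 = 217.2→217, 76 + 143.2 = 219.2→219) → #DAD9DB

#6C6870, #918E94, #B5B3B7, #DAD9DB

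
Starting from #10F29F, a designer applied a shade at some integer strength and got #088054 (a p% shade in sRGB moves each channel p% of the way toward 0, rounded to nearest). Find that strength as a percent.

#10F29F is rgb(16, 242, 159); #088054 is rgb(8, 128, 84).
On the G channel (widest range): 128 ≈ 242 + (p/100)(0 − 242), so p ≈ 100×(128 − 242)/(0 − 242) = -11400/-242 = 47.11.
p = 47 reproduces all three channels after rounding.

47%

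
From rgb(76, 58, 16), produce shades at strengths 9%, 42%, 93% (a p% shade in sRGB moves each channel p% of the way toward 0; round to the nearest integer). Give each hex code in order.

9%: (76 − 6.84 = 69.16→69, 58 − 5.22 = 52.78→53, 16 − 1.44 = 14.56→15) → #45350F
42%: (76 − 31.92 = 44.08→44, 58 − 24.36 = 33.64→34, 16 − 6.72 = 9.28→9) → #2C2209
93%: (76 − 70.68 = 5.32→5, 58 − 53.94 = 4.06→4, 16 − 14.88 = 1.12→1) → #050401

#45350F, #2C2209, #050401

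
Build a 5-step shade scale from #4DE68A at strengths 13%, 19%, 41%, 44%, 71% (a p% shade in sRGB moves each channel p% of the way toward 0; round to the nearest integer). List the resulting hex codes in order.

#4DE68A is rgb(77, 230, 138).
13%: (77 − 10.01 = 66.99→67, 230 − 29.9 = 200.1→200, 138 − 17.94 = 120.06→120) → #43C878
19%: (77 − 14.63 = 62.37→62, 230 − 43.7 = 186.3→186, 138 − 26.22 = 111.78→112) → #3EBA70
41%: (77 − 31.57 = 45.43→45, 230 − 94.3 = 135.7→136, 138 − 56.58 = 81.42→81) → #2D8851
44%: (77 − 33.88 = 43.12→43, 230 − 101.2 = 128.8→129, 138 − 60.72 = 77.28→77) → #2B814D
71%: (77 − 54.67 = 22.33→22, 230 − 163.3 = 66.7→67, 138 − 97.98 = 40.02→40) → #164328

#43C878, #3EBA70, #2D8851, #2B814D, #164328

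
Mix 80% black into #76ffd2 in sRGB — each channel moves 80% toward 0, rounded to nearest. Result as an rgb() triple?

#76ffd2 is rgb(118, 255, 210).
Per channel, c → c + 0.8(0 − c):
  R: 118 − 94.4 = 23.6 → 24
  G: 255 + 0.8×(0−255) = 255 − 204 = 51 → 51
  B: 210 + 0.8×(0−210) = 210 − 168 = 42 → 42

rgb(24, 51, 42)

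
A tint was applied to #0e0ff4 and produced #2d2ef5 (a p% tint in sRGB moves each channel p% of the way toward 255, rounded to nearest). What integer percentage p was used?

13%

#0e0ff4 is rgb(14, 15, 244); #2d2ef5 is rgb(45, 46, 245).
On the R channel (widest range): 45 ≈ 14 + (p/100)(255 − 14), so p ≈ 100×(45 − 14)/(255 − 14) = 3100/241 = 12.86.
p = 13 reproduces all three channels after rounding.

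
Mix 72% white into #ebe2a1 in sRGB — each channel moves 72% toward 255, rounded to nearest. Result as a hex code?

#ebe2a1 is rgb(235, 226, 161).
Per channel, c → c + 0.72(255 − c):
  R: 235 + 0.72×(255−235) = 235 + 14.4 = 249.4 → 249
  G: 226 + 20.88 = 246.88 → 247
  B: 161 + 0.72×(255−161) = 161 + 67.68 = 228.68 → 229
rgb(249, 247, 229) = #f9f7e5.

#f9f7e5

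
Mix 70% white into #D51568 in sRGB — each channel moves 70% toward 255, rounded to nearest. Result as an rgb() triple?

rgb(242, 185, 210)

#D51568 is rgb(213, 21, 104).
A 70% tint moves each channel 70% toward 255:
  R: 213 + 0.7×(255−213) = 213 + 29.4 = 242.4 → 242
  G: 21 + 0.7×(255−21) = 21 + 163.8 = 184.8 → 185
  B: 104 + 105.7 = 209.7 → 210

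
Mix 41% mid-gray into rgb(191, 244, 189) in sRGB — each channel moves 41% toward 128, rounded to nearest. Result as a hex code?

Per channel, c → c + 0.41(128 − c):
  R: 191 + 0.41×(128−191) = 191 − 25.83 = 165.17 → 165
  G: 244 − 47.56 = 196.44 → 196
  B: 189 + 0.41×(128−189) = 189 − 25.01 = 163.99 → 164
rgb(165, 196, 164) = #A5C4A4.

#A5C4A4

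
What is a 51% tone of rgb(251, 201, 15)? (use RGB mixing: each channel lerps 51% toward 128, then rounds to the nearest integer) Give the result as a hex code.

Lerp each channel 51% toward 128:
  R: 251 + 0.51×(128−251) = 251 − 62.73 = 188.27 → 188
  G: 201 − 37.23 = 163.77 → 164
  B: 15 + 57.63 = 72.63 → 73
rgb(188, 164, 73) = #bca449.

#bca449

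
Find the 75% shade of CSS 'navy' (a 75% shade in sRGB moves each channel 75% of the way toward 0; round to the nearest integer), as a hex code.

CSS navy is rgb(0, 0, 128).
Per channel, c → c + 0.75(0 − c):
  R: 0 + 0.75×(0−0) = 0 + 0 = 0 → 0
  G: 0 + 0.75×(0−0) = 0 + 0 = 0 → 0
  B: 128 + 0.75×(0−128) = 128 − 96 = 32 → 32
rgb(0, 0, 32) = #000020.

#000020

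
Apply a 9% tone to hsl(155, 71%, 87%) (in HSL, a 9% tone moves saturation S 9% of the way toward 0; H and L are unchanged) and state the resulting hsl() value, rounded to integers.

S moves 9% from 71 toward 0: 71 − 6.39 = 64.61 → 65.
H and L are unchanged.

hsl(155, 65%, 87%)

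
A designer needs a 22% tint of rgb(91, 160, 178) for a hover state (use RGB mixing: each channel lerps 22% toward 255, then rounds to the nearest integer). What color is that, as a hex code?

#7fb5c3

Per channel, c → c + 0.22(255 − c):
  R: 91 + 36.08 = 127.08 → 127
  G: 160 + 20.9 = 180.9 → 181
  B: 178 + 0.22×(255−178) = 178 + 16.94 = 194.94 → 195
rgb(127, 181, 195) = #7fb5c3.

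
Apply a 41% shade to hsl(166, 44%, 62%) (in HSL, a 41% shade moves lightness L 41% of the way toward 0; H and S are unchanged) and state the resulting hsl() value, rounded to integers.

hsl(166, 44%, 37%)

L moves 41% from 62 toward 0: 62 − 25.42 = 36.58 → 37.
H and S are unchanged.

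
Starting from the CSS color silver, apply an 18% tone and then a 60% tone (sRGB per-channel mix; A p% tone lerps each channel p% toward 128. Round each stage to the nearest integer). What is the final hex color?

#959595

CSS silver is rgb(192, 192, 192).
Lerp each channel 18% toward 128:
  R: 192 + 0.18×(128−192) = 192 − 11.52 = 180.48 → 180
  G: 192 + 0.18×(128−192) = 192 − 11.52 = 180.48 → 180
  B: 192 + 0.18×(128−192) = 192 − 11.52 = 180.48 → 180
After the tone: rgb(180, 180, 180) = #B4B4B4.
Per channel, c → c + 0.6(128 − c):
  R: 180 − 31.2 = 148.8 → 149
  G: 180 + 0.6×(128−180) = 180 − 31.2 = 148.8 → 149
  B: 180 − 31.2 = 148.8 → 149
rgb(149, 149, 149) = #959595.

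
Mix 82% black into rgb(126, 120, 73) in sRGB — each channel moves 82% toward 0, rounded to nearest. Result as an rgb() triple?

Lerp each channel 82% toward 0:
  R: 126 + 0.82×(0−126) = 126 − 103.32 = 22.68 → 23
  G: 120 + 0.82×(0−120) = 120 − 98.4 = 21.6 → 22
  B: 73 + 0.82×(0−73) = 73 − 59.86 = 13.14 → 13

rgb(23, 22, 13)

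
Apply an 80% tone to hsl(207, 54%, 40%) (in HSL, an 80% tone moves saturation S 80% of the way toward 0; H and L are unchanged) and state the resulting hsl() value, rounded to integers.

hsl(207, 11%, 40%)

S moves 80% from 54 toward 0: 54 − 43.2 = 10.8 → 11.
H and L are unchanged.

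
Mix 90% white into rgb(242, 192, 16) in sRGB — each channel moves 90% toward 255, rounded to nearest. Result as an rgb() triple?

A 90% tint moves each channel 90% toward 255:
  R: 242 + 0.9×(255−242) = 242 + 11.7 = 253.7 → 254
  G: 192 + 0.9×(255−192) = 192 + 56.7 = 248.7 → 249
  B: 16 + 215.1 = 231.1 → 231

rgb(254, 249, 231)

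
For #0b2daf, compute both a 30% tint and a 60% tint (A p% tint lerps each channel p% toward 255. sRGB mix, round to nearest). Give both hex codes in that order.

#546cc7, #9dabdf

#0b2daf is rgb(11, 45, 175).
30% tint:
  R: 11 + 73.2 = 84.2 → 84
  G: 45 + 63 = 108 → 108
  B: 175 + 0.3×(255−175) = 175 + 24 = 199 → 199
  → #546cc7
60% tint:
  R: 11 + 146.4 = 157.4 → 157
  G: 45 + 126 = 171 → 171
  B: 175 + 0.6×(255−175) = 175 + 48 = 223 → 223
  → #9dabdf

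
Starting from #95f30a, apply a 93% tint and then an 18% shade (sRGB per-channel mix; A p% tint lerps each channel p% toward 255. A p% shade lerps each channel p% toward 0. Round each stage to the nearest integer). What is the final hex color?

#cbd0c3

#95f30a is rgb(149, 243, 10).
Per channel, c → c + 0.93(255 − c):
  R: 149 + 0.93×(255−149) = 149 + 98.58 = 247.58 → 248
  G: 243 + 0.93×(255−243) = 243 + 11.16 = 254.16 → 254
  B: 10 + 227.85 = 237.85 → 238
After the tint: rgb(248, 254, 238) = #f8feee.
Per channel, c → c + 0.18(0 − c):
  R: 248 − 44.64 = 203.36 → 203
  G: 254 + 0.18×(0−254) = 254 − 45.72 = 208.28 → 208
  B: 238 + 0.18×(0−238) = 238 − 42.84 = 195.16 → 195
rgb(203, 208, 195) = #cbd0c3.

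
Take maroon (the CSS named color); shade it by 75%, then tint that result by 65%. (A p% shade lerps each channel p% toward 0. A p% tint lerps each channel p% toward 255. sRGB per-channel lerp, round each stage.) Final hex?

CSS maroon is rgb(128, 0, 0).
A 75% shade moves each channel 75% toward 0:
  R: 128 − 96 = 32 → 32
  G: 0 + 0 = 0 → 0
  B: 0 + 0 = 0 → 0
After the shade: rgb(32, 0, 0) = #200000.
A 65% tint moves each channel 65% toward 255:
  R: 32 + 144.95 = 176.95 → 177
  G: 0 + 0.65×(255−0) = 0 + 165.75 = 165.75 → 166
  B: 0 + 0.65×(255−0) = 0 + 165.75 = 165.75 → 166
rgb(177, 166, 166) = #B1A6A6.

#B1A6A6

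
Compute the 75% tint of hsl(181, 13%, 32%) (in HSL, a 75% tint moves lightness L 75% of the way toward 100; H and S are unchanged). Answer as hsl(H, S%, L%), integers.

L moves 75% from 32 toward 100: 32 + 51 = 83 → 83.
H and S are unchanged.

hsl(181, 13%, 83%)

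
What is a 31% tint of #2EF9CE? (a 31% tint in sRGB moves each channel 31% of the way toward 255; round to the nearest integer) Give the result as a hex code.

#2EF9CE is rgb(46, 249, 206).
Per channel, c → c + 0.31(255 − c):
  R: 46 + 0.31×(255−46) = 46 + 64.79 = 110.79 → 111
  G: 249 + 1.86 = 250.86 → 251
  B: 206 + 0.31×(255−206) = 206 + 15.19 = 221.19 → 221
rgb(111, 251, 221) = #6FFBDD.

#6FFBDD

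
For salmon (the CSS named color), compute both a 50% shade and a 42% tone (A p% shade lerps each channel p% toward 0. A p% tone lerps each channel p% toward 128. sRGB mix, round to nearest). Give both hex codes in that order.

CSS salmon is rgb(250, 128, 114).
50% shade:
  R: 250 + 0.5×(0−250) = 250 − 125 = 125 → 125
  G: 128 + 0.5×(0−128) = 128 − 64 = 64 → 64
  B: 114 + 0.5×(0−114) = 114 − 57 = 57 → 57
  → #7d4039
42% tone:
  R: 250 + 0.42×(128−250) = 250 − 51.24 = 198.76 → 199
  G: 128 + 0 = 128 → 128
  B: 114 + 0.42×(128−114) = 114 + 5.88 = 119.88 → 120
  → #c78078

#7d4039, #c78078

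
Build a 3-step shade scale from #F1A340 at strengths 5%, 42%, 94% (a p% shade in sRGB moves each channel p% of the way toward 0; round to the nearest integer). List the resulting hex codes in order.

#E59B3D, #8C5F25, #0E0A04

#F1A340 is rgb(241, 163, 64).
5%: (241 − 12.05 = 228.95→229, 163 − 8.15 = 154.85→155, 64 − 3.2 = 60.8→61) → #E59B3D
42%: (241 − 101.22 = 139.78→140, 163 − 68.46 = 94.54→95, 64 − 26.88 = 37.12→37) → #8C5F25
94%: (241 − 226.54 = 14.46→14, 163 − 153.22 = 9.78→10, 64 − 60.16 = 3.84→4) → #0E0A04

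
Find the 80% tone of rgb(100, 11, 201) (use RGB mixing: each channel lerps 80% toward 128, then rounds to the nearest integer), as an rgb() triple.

rgb(122, 105, 143)

Per channel, c → c + 0.8(128 − c):
  R: 100 + 0.8×(128−100) = 100 + 22.4 = 122.4 → 122
  G: 11 + 93.6 = 104.6 → 105
  B: 201 − 58.4 = 142.6 → 143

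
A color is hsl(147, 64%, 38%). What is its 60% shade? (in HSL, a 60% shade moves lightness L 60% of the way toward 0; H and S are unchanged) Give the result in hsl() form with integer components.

L moves 60% from 38 toward 0: 38 − 22.8 = 15.2 → 15.
H and S are unchanged.

hsl(147, 64%, 15%)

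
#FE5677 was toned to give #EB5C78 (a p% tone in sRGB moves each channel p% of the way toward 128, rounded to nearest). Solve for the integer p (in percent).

#FE5677 is rgb(254, 86, 119); #EB5C78 is rgb(235, 92, 120).
On the R channel (widest range): 235 ≈ 254 + (p/100)(128 − 254), so p ≈ 100×(235 − 254)/(128 − 254) = -1900/-126 = 15.08.
p = 15 reproduces all three channels after rounding.

15%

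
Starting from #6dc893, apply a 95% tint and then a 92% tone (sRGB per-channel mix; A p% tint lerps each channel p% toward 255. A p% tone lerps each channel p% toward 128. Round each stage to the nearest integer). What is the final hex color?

#8a8a8a

#6dc893 is rgb(109, 200, 147).
Lerp each channel 95% toward 255:
  R: 109 + 138.7 = 247.7 → 248
  G: 200 + 52.25 = 252.25 → 252
  B: 147 + 0.95×(255−147) = 147 + 102.6 = 249.6 → 250
After the tint: rgb(248, 252, 250) = #f8fcfa.
Lerp each channel 92% toward 128:
  R: 248 − 110.4 = 137.6 → 138
  G: 252 + 0.92×(128−252) = 252 − 114.08 = 137.92 → 138
  B: 250 + 0.92×(128−250) = 250 − 112.24 = 137.76 → 138
rgb(138, 138, 138) = #8a8a8a.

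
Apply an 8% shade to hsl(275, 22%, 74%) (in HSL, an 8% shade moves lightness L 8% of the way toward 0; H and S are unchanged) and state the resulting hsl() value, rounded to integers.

hsl(275, 22%, 68%)

L moves 8% from 74 toward 0: 74 − 5.92 = 68.08 → 68.
H and S are unchanged.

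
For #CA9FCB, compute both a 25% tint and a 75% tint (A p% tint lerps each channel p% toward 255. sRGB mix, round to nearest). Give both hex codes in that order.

#CA9FCB is rgb(202, 159, 203).
25% tint:
  R: 202 + 13.25 = 215.25 → 215
  G: 159 + 0.25×(255−159) = 159 + 24 = 183 → 183
  B: 203 + 13 = 216 → 216
  → #D7B7D8
75% tint:
  R: 202 + 0.75×(255−202) = 202 + 39.75 = 241.75 → 242
  G: 159 + 0.75×(255−159) = 159 + 72 = 231 → 231
  B: 203 + 39 = 242 → 242
  → #F2E7F2

#D7B7D8, #F2E7F2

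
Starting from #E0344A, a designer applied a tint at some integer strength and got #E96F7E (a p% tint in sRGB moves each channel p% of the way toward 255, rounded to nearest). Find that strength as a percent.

#E0344A is rgb(224, 52, 74); #E96F7E is rgb(233, 111, 126).
On the G channel (widest range): 111 ≈ 52 + (p/100)(255 − 52), so p ≈ 100×(111 − 52)/(255 − 52) = 5900/203 = 29.06.
p = 29 reproduces all three channels after rounding.

29%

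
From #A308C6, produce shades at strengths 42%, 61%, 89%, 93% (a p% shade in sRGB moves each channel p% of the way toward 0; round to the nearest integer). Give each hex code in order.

#5F0573, #40034D, #120116, #0B010E

#A308C6 is rgb(163, 8, 198).
42%: (163 − 68.46 = 94.54→95, 8 − 3.36 = 4.64→5, 198 − 83.16 = 114.84→115) → #5F0573
61%: (163 − 99.43 = 63.57→64, 8 − 4.88 = 3.12→3, 198 − 120.78 = 77.22→77) → #40034D
89%: (163 − 145.07 = 17.93→18, 8 − 7.12 = 0.88→1, 198 − 176.22 = 21.78→22) → #120116
93%: (163 − 151.59 = 11.41→11, 8 − 7.44 = 0.56→1, 198 − 184.14 = 13.86→14) → #0B010E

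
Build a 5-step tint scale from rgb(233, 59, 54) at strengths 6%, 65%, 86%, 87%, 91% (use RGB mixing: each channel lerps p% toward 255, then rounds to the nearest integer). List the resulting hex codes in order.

6%: (233 + 1.32 = 234.32→234, 59 + 11.76 = 70.76→71, 54 + 12.06 = 66.06→66) → #EA4742
65%: (233 + 14.3 = 247.3→247, 59 + 127.4 = 186.4→186, 54 + 130.65 = 184.65→185) → #F7BAB9
86%: (233 + 18.92 = 251.92→252, 59 + 168.56 = 227.56→228, 54 + 172.86 = 226.86→227) → #FCE4E3
87%: (233 + 19.14 = 252.14→252, 59 + 170.52 = 229.52→230, 54 + 174.87 = 228.87→229) → #FCE6E5
91%: (233 + 20.02 = 253.02→253, 59 + 178.36 = 237.36→237, 54 + 182.91 = 236.91→237) → #FDEDED

#EA4742, #F7BAB9, #FCE4E3, #FCE6E5, #FDEDED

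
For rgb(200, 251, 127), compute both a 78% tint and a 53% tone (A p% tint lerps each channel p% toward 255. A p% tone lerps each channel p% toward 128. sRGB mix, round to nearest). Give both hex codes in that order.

78% tint:
  R: 200 + 0.78×(255−200) = 200 + 42.9 = 242.9 → 243
  G: 251 + 3.12 = 254.12 → 254
  B: 127 + 99.84 = 226.84 → 227
  → #f3fee3
53% tone:
  R: 200 − 38.16 = 161.84 → 162
  G: 251 + 0.53×(128−251) = 251 − 65.19 = 185.81 → 186
  B: 127 + 0.53×(128−127) = 127 + 0.53 = 127.53 → 128
  → #a2ba80

#f3fee3, #a2ba80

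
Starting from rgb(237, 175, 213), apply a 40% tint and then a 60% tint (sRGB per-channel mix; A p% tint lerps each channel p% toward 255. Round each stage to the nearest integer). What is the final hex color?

#FBECF5

Lerp each channel 40% toward 255:
  R: 237 + 7.2 = 244.2 → 244
  G: 175 + 32 = 207 → 207
  B: 213 + 16.8 = 229.8 → 230
After the tint: rgb(244, 207, 230) = #F4CFE6.
Lerp each channel 60% toward 255:
  R: 244 + 0.6×(255−244) = 244 + 6.6 = 250.6 → 251
  G: 207 + 0.6×(255−207) = 207 + 28.8 = 235.8 → 236
  B: 230 + 0.6×(255−230) = 230 + 15 = 245 → 245
rgb(251, 236, 245) = #FBECF5.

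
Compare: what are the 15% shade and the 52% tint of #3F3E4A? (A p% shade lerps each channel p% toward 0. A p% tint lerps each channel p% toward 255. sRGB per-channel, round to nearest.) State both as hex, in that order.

#3F3E4A is rgb(63, 62, 74).
15% shade:
  R: 63 − 9.45 = 53.55 → 54
  G: 62 − 9.3 = 52.7 → 53
  B: 74 + 0.15×(0−74) = 74 − 11.1 = 62.9 → 63
  → #36353F
52% tint:
  R: 63 + 0.52×(255−63) = 63 + 99.84 = 162.84 → 163
  G: 62 + 0.52×(255−62) = 62 + 100.36 = 162.36 → 162
  B: 74 + 0.52×(255−74) = 74 + 94.12 = 168.12 → 168
  → #A3A2A8

#36353F, #A3A2A8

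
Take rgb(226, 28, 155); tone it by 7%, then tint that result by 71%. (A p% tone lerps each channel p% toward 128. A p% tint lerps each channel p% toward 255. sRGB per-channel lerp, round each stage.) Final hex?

Per channel, c → c + 0.07(128 − c):
  R: 226 − 6.86 = 219.14 → 219
  G: 28 + 7 = 35 → 35
  B: 155 + 0.07×(128−155) = 155 − 1.89 = 153.11 → 153
After the tone: rgb(219, 35, 153) = #DB2399.
Per channel, c → c + 0.71(255 − c):
  R: 219 + 0.71×(255−219) = 219 + 25.56 = 244.56 → 245
  G: 35 + 0.71×(255−35) = 35 + 156.2 = 191.2 → 191
  B: 153 + 0.71×(255−153) = 153 + 72.42 = 225.42 → 225
rgb(245, 191, 225) = #F5BFE1.

#F5BFE1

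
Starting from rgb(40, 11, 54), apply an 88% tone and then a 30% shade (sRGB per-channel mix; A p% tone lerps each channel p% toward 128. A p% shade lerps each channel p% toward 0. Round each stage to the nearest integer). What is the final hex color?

An 88% tone moves each channel 88% toward 128:
  R: 40 + 77.44 = 117.44 → 117
  G: 11 + 0.88×(128−11) = 11 + 102.96 = 113.96 → 114
  B: 54 + 0.88×(128−54) = 54 + 65.12 = 119.12 → 119
After the tone: rgb(117, 114, 119) = #757277.
Lerp each channel 30% toward 0:
  R: 117 + 0.3×(0−117) = 117 − 35.1 = 81.9 → 82
  G: 114 − 34.2 = 79.8 → 80
  B: 119 + 0.3×(0−119) = 119 − 35.7 = 83.3 → 83
rgb(82, 80, 83) = #525053.

#525053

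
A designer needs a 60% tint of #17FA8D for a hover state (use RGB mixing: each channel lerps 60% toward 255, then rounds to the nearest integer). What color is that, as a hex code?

#17FA8D is rgb(23, 250, 141).
A 60% tint moves each channel 60% toward 255:
  R: 23 + 0.6×(255−23) = 23 + 139.2 = 162.2 → 162
  G: 250 + 0.6×(255−250) = 250 + 3 = 253 → 253
  B: 141 + 0.6×(255−141) = 141 + 68.4 = 209.4 → 209
rgb(162, 253, 209) = #A2FDD1.

#A2FDD1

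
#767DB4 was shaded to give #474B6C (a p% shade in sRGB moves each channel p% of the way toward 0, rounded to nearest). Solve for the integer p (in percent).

#767DB4 is rgb(118, 125, 180); #474B6C is rgb(71, 75, 108).
On the B channel (widest range): 108 ≈ 180 + (p/100)(0 − 180), so p ≈ 100×(108 − 180)/(0 − 180) = -7200/-180 = 40.00.
p = 40 reproduces all three channels after rounding.

40%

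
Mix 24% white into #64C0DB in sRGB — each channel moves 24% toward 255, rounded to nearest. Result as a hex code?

#64C0DB is rgb(100, 192, 219).
Lerp each channel 24% toward 255:
  R: 100 + 0.24×(255−100) = 100 + 37.2 = 137.2 → 137
  G: 192 + 0.24×(255−192) = 192 + 15.12 = 207.12 → 207
  B: 219 + 0.24×(255−219) = 219 + 8.64 = 227.64 → 228
rgb(137, 207, 228) = #89CFE4.

#89CFE4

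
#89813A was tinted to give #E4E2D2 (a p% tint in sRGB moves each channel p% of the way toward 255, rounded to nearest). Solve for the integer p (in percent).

77%

#89813A is rgb(137, 129, 58); #E4E2D2 is rgb(228, 226, 210).
On the B channel (widest range): 210 ≈ 58 + (p/100)(255 − 58), so p ≈ 100×(210 − 58)/(255 − 58) = 15200/197 = 77.16.
p = 77 reproduces all three channels after rounding.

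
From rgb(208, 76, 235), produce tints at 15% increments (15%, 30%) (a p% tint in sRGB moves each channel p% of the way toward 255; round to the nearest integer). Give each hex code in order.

15%: (208 + 7.05 = 215.05→215, 76 + 26.85 = 102.85→103, 235 + 3 = 238→238) → #D767EE
30%: (208 + 14.1 = 222.1→222, 76 + 53.7 = 129.7→130, 235 + 6 = 241→241) → #DE82F1

#D767EE, #DE82F1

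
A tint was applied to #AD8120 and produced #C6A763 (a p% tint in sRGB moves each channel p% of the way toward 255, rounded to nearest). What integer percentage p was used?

30%

#AD8120 is rgb(173, 129, 32); #C6A763 is rgb(198, 167, 99).
On the B channel (widest range): 99 ≈ 32 + (p/100)(255 − 32), so p ≈ 100×(99 − 32)/(255 − 32) = 6700/223 = 30.04.
p = 30 reproduces all three channels after rounding.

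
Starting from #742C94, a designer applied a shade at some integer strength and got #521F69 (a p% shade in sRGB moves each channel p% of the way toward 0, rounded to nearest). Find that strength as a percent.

29%

#742C94 is rgb(116, 44, 148); #521F69 is rgb(82, 31, 105).
On the B channel (widest range): 105 ≈ 148 + (p/100)(0 − 148), so p ≈ 100×(105 − 148)/(0 − 148) = -4300/-148 = 29.05.
p = 29 reproduces all three channels after rounding.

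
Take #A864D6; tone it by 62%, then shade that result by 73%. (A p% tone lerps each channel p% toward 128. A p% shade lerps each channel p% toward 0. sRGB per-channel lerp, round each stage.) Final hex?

#27202B

#A864D6 is rgb(168, 100, 214).
Lerp each channel 62% toward 128:
  R: 168 − 24.8 = 143.2 → 143
  G: 100 + 17.36 = 117.36 → 117
  B: 214 + 0.62×(128−214) = 214 − 53.32 = 160.68 → 161
After the tone: rgb(143, 117, 161) = #8F75A1.
A 73% shade moves each channel 73% toward 0:
  R: 143 + 0.73×(0−143) = 143 − 104.39 = 38.61 → 39
  G: 117 + 0.73×(0−117) = 117 − 85.41 = 31.59 → 32
  B: 161 − 117.53 = 43.47 → 43
rgb(39, 32, 43) = #27202B.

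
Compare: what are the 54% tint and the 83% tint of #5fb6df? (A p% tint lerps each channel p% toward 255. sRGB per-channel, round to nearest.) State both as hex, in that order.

#5fb6df is rgb(95, 182, 223).
54% tint:
  R: 95 + 86.4 = 181.4 → 181
  G: 182 + 0.54×(255−182) = 182 + 39.42 = 221.42 → 221
  B: 223 + 17.28 = 240.28 → 240
  → #b5ddf0
83% tint:
  R: 95 + 132.8 = 227.8 → 228
  G: 182 + 60.59 = 242.59 → 243
  B: 223 + 0.83×(255−223) = 223 + 26.56 = 249.56 → 250
  → #e4f3fa

#b5ddf0, #e4f3fa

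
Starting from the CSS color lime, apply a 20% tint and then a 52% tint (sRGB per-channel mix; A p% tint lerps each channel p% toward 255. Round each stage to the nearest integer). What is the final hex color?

#9DFF9D

CSS lime is rgb(0, 255, 0).
A 20% tint moves each channel 20% toward 255:
  R: 0 + 51 = 51 → 51
  G: 255 + 0.2×(255−255) = 255 + 0 = 255 → 255
  B: 0 + 0.2×(255−0) = 0 + 51 = 51 → 51
After the tint: rgb(51, 255, 51) = #33FF33.
Per channel, c → c + 0.52(255 − c):
  R: 51 + 0.52×(255−51) = 51 + 106.08 = 157.08 → 157
  G: 255 + 0.52×(255−255) = 255 + 0 = 255 → 255
  B: 51 + 106.08 = 157.08 → 157
rgb(157, 255, 157) = #9DFF9D.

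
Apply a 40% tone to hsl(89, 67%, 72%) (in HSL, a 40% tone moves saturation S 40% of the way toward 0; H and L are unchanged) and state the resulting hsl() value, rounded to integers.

hsl(89, 40%, 72%)

S moves 40% from 67 toward 0: 67 − 26.8 = 40.2 → 40.
H and L are unchanged.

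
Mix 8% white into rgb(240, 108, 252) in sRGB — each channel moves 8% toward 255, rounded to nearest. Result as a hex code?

#F178FC

Lerp each channel 8% toward 255:
  R: 240 + 1.2 = 241.2 → 241
  G: 108 + 11.76 = 119.76 → 120
  B: 252 + 0.24 = 252.24 → 252
rgb(241, 120, 252) = #F178FC.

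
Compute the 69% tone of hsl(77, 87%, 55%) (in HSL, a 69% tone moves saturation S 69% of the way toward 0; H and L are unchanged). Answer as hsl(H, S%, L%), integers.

S moves 69% from 87 toward 0: 87 − 60.03 = 26.97 → 27.
H and L are unchanged.

hsl(77, 27%, 55%)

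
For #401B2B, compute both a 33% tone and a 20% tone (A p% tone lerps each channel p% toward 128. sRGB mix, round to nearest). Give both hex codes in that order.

#553C47, #4D2F3C

#401B2B is rgb(64, 27, 43).
33% tone:
  R: 64 + 21.12 = 85.12 → 85
  G: 27 + 0.33×(128−27) = 27 + 33.33 = 60.33 → 60
  B: 43 + 0.33×(128−43) = 43 + 28.05 = 71.05 → 71
  → #553C47
20% tone:
  R: 64 + 0.2×(128−64) = 64 + 12.8 = 76.8 → 77
  G: 27 + 0.2×(128−27) = 27 + 20.2 = 47.2 → 47
  B: 43 + 0.2×(128−43) = 43 + 17 = 60 → 60
  → #4D2F3C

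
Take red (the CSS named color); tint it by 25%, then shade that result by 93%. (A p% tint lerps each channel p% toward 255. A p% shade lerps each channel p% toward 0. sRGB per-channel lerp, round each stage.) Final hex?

#120404

CSS red is rgb(255, 0, 0).
A 25% tint moves each channel 25% toward 255:
  R: 255 + 0.25×(255−255) = 255 + 0 = 255 → 255
  G: 0 + 0.25×(255−0) = 0 + 63.75 = 63.75 → 64
  B: 0 + 0.25×(255−0) = 0 + 63.75 = 63.75 → 64
After the tint: rgb(255, 64, 64) = #ff4040.
Lerp each channel 93% toward 0:
  R: 255 + 0.93×(0−255) = 255 − 237.15 = 17.85 → 18
  G: 64 − 59.52 = 4.48 → 4
  B: 64 − 59.52 = 4.48 → 4
rgb(18, 4, 4) = #120404.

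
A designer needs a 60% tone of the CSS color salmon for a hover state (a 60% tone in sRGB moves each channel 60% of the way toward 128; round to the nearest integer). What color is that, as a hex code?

CSS salmon is rgb(250, 128, 114).
A 60% tone moves each channel 60% toward 128:
  R: 250 + 0.6×(128−250) = 250 − 73.2 = 176.8 → 177
  G: 128 + 0 = 128 → 128
  B: 114 + 0.6×(128−114) = 114 + 8.4 = 122.4 → 122
rgb(177, 128, 122) = #b1807a.

#b1807a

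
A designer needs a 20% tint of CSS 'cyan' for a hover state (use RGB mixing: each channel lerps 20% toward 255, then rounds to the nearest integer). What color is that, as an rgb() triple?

rgb(51, 255, 255)

CSS cyan is rgb(0, 255, 255).
Per channel, c → c + 0.2(255 − c):
  R: 0 + 0.2×(255−0) = 0 + 51 = 51 → 51
  G: 255 + 0 = 255 → 255
  B: 255 + 0 = 255 → 255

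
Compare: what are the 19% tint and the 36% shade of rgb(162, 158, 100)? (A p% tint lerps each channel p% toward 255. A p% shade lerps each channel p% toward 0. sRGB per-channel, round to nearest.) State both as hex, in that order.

19% tint:
  R: 162 + 17.67 = 179.67 → 180
  G: 158 + 18.43 = 176.43 → 176
  B: 100 + 0.19×(255−100) = 100 + 29.45 = 129.45 → 129
  → #b4b081
36% shade:
  R: 162 − 58.32 = 103.68 → 104
  G: 158 + 0.36×(0−158) = 158 − 56.88 = 101.12 → 101
  B: 100 + 0.36×(0−100) = 100 − 36 = 64 → 64
  → #686540

#b4b081, #686540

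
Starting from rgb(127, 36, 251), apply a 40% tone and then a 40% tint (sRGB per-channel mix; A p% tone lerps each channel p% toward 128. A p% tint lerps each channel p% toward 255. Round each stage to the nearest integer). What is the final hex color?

Per channel, c → c + 0.4(128 − c):
  R: 127 + 0.4×(128−127) = 127 + 0.4 = 127.4 → 127
  G: 36 + 0.4×(128−36) = 36 + 36.8 = 72.8 → 73
  B: 251 − 49.2 = 201.8 → 202
After the tone: rgb(127, 73, 202) = #7f49ca.
A 40% tint moves each channel 40% toward 255:
  R: 127 + 0.4×(255−127) = 127 + 51.2 = 178.2 → 178
  G: 73 + 72.8 = 145.8 → 146
  B: 202 + 0.4×(255−202) = 202 + 21.2 = 223.2 → 223
rgb(178, 146, 223) = #b292df.

#b292df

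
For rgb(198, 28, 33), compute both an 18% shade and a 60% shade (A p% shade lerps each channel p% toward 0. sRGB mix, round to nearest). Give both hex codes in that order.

18% shade:
  R: 198 + 0.18×(0−198) = 198 − 35.64 = 162.36 → 162
  G: 28 + 0.18×(0−28) = 28 − 5.04 = 22.96 → 23
  B: 33 − 5.94 = 27.06 → 27
  → #a2171b
60% shade:
  R: 198 + 0.6×(0−198) = 198 − 118.8 = 79.2 → 79
  G: 28 + 0.6×(0−28) = 28 − 16.8 = 11.2 → 11
  B: 33 + 0.6×(0−33) = 33 − 19.8 = 13.2 → 13
  → #4f0b0d

#a2171b, #4f0b0d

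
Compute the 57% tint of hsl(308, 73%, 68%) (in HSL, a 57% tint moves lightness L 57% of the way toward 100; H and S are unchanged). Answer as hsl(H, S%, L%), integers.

hsl(308, 73%, 86%)

L moves 57% from 68 toward 100: 68 + 18.24 = 86.24 → 86.
H and S are unchanged.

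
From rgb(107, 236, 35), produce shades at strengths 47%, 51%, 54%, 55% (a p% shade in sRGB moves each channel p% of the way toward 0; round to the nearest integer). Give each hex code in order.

#397d13, #347411, #316d10, #306a10

47%: (107 − 50.29 = 56.71→57, 236 − 110.92 = 125.08→125, 35 − 16.45 = 18.55→19) → #397d13
51%: (107 − 54.57 = 52.43→52, 236 − 120.36 = 115.64→116, 35 − 17.85 = 17.15→17) → #347411
54%: (107 − 57.78 = 49.22→49, 236 − 127.44 = 108.56→109, 35 − 18.9 = 16.1→16) → #316d10
55%: (107 − 58.85 = 48.15→48, 236 − 129.8 = 106.2→106, 35 − 19.25 = 15.75→16) → #306a10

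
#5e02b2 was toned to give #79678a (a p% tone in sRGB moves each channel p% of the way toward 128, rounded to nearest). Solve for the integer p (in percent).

80%

#5e02b2 is rgb(94, 2, 178); #79678a is rgb(121, 103, 138).
On the G channel (widest range): 103 ≈ 2 + (p/100)(128 − 2), so p ≈ 100×(103 − 2)/(128 − 2) = 10100/126 = 80.16.
p = 80 reproduces all three channels after rounding.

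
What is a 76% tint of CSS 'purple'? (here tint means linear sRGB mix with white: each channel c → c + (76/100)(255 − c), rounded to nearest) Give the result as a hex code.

CSS purple is rgb(128, 0, 128).
Lerp each channel 76% toward 255:
  R: 128 + 96.52 = 224.52 → 225
  G: 0 + 193.8 = 193.8 → 194
  B: 128 + 96.52 = 224.52 → 225
rgb(225, 194, 225) = #E1C2E1.

#E1C2E1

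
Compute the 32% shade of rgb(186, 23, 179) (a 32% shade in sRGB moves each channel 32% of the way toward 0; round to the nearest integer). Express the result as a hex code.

Lerp each channel 32% toward 0:
  R: 186 + 0.32×(0−186) = 186 − 59.52 = 126.48 → 126
  G: 23 + 0.32×(0−23) = 23 − 7.36 = 15.64 → 16
  B: 179 + 0.32×(0−179) = 179 − 57.28 = 121.72 → 122
rgb(126, 16, 122) = #7E107A.

#7E107A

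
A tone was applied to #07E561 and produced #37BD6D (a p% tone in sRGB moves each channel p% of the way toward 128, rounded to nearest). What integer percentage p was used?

40%

#07E561 is rgb(7, 229, 97); #37BD6D is rgb(55, 189, 109).
On the R channel (widest range): 55 ≈ 7 + (p/100)(128 − 7), so p ≈ 100×(55 − 7)/(128 − 7) = 4800/121 = 39.67.
p = 40 reproduces all three channels after rounding.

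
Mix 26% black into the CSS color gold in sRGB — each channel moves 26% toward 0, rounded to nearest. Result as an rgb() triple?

CSS gold is rgb(255, 215, 0).
Lerp each channel 26% toward 0:
  R: 255 − 66.3 = 188.7 → 189
  G: 215 − 55.9 = 159.1 → 159
  B: 0 + 0.26×(0−0) = 0 + 0 = 0 → 0

rgb(189, 159, 0)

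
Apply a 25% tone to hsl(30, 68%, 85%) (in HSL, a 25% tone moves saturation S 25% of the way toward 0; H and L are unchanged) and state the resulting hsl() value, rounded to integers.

hsl(30, 51%, 85%)

S moves 25% from 68 toward 0: 68 − 17 = 51 → 51.
H and L are unchanged.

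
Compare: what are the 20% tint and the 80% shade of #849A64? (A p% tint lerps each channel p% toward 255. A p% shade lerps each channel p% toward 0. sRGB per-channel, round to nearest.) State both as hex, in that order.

#849A64 is rgb(132, 154, 100).
20% tint:
  R: 132 + 24.6 = 156.6 → 157
  G: 154 + 20.2 = 174.2 → 174
  B: 100 + 0.2×(255−100) = 100 + 31 = 131 → 131
  → #9DAE83
80% shade:
  R: 132 − 105.6 = 26.4 → 26
  G: 154 + 0.8×(0−154) = 154 − 123.2 = 30.8 → 31
  B: 100 + 0.8×(0−100) = 100 − 80 = 20 → 20
  → #1A1F14

#9DAE83, #1A1F14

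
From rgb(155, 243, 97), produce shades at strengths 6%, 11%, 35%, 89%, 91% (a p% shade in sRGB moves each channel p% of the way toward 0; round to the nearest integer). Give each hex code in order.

6%: (155 − 9.3 = 145.7→146, 243 − 14.58 = 228.42→228, 97 − 5.82 = 91.18→91) → #92e45b
11%: (155 − 17.05 = 137.95→138, 243 − 26.73 = 216.27→216, 97 − 10.67 = 86.33→86) → #8ad856
35%: (155 − 54.25 = 100.75→101, 243 − 85.05 = 157.95→158, 97 − 33.95 = 63.05→63) → #659e3f
89%: (155 − 137.95 = 17.05→17, 243 − 216.27 = 26.73→27, 97 − 86.33 = 10.67→11) → #111b0b
91%: (155 − 141.05 = 13.95→14, 243 − 221.13 = 21.87→22, 97 − 88.27 = 8.73→9) → #0e1609

#92e45b, #8ad856, #659e3f, #111b0b, #0e1609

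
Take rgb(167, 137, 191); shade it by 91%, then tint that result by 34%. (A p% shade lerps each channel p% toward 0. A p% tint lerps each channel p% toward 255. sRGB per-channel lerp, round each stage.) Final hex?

#615F62

A 91% shade moves each channel 91% toward 0:
  R: 167 + 0.91×(0−167) = 167 − 151.97 = 15.03 → 15
  G: 137 + 0.91×(0−137) = 137 − 124.67 = 12.33 → 12
  B: 191 − 173.81 = 17.19 → 17
After the shade: rgb(15, 12, 17) = #0F0C11.
Per channel, c → c + 0.34(255 − c):
  R: 15 + 0.34×(255−15) = 15 + 81.6 = 96.6 → 97
  G: 12 + 82.62 = 94.62 → 95
  B: 17 + 0.34×(255−17) = 17 + 80.92 = 97.92 → 98
rgb(97, 95, 98) = #615F62.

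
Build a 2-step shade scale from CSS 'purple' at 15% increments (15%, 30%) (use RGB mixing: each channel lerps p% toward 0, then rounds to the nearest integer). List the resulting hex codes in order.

#6d006d, #5a005a

CSS purple is rgb(128, 0, 128).
15%: (128 − 19.2 = 108.8→109, 0→0, 128 − 19.2 = 108.8→109) → #6d006d
30%: (128 − 38.4 = 89.6→90, 0→0, 128 − 38.4 = 89.6→90) → #5a005a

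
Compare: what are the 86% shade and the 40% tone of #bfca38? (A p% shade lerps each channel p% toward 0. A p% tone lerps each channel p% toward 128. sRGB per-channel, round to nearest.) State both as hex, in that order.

#1b1c08, #a6ac55

#bfca38 is rgb(191, 202, 56).
86% shade:
  R: 191 − 164.26 = 26.74 → 27
  G: 202 − 173.72 = 28.28 → 28
  B: 56 + 0.86×(0−56) = 56 − 48.16 = 7.84 → 8
  → #1b1c08
40% tone:
  R: 191 + 0.4×(128−191) = 191 − 25.2 = 165.8 → 166
  G: 202 + 0.4×(128−202) = 202 − 29.6 = 172.4 → 172
  B: 56 + 0.4×(128−56) = 56 + 28.8 = 84.8 → 85
  → #a6ac55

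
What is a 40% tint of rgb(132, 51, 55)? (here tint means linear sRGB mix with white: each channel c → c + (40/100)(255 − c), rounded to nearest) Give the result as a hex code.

#b58587

Per channel, c → c + 0.4(255 − c):
  R: 132 + 0.4×(255−132) = 132 + 49.2 = 181.2 → 181
  G: 51 + 0.4×(255−51) = 51 + 81.6 = 132.6 → 133
  B: 55 + 0.4×(255−55) = 55 + 80 = 135 → 135
rgb(181, 133, 135) = #b58587.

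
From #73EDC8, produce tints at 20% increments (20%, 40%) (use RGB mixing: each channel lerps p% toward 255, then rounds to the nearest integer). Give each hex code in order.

#8FF1D3, #ABF4DE

#73EDC8 is rgb(115, 237, 200).
20%: (115 + 28 = 143→143, 237 + 3.6 = 240.6→241, 200 + 11 = 211→211) → #8FF1D3
40%: (115 + 56 = 171→171, 237 + 7.2 = 244.2→244, 200 + 22 = 222→222) → #ABF4DE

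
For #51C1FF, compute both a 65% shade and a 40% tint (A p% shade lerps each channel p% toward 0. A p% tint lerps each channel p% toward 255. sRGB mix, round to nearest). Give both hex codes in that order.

#1C4459, #97DAFF

#51C1FF is rgb(81, 193, 255).
65% shade:
  R: 81 − 52.65 = 28.35 → 28
  G: 193 + 0.65×(0−193) = 193 − 125.45 = 67.55 → 68
  B: 255 + 0.65×(0−255) = 255 − 165.75 = 89.25 → 89
  → #1C4459
40% tint:
  R: 81 + 69.6 = 150.6 → 151
  G: 193 + 24.8 = 217.8 → 218
  B: 255 + 0.4×(255−255) = 255 + 0 = 255 → 255
  → #97DAFF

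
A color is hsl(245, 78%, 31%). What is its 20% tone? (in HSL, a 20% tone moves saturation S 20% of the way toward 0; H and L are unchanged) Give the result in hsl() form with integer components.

S moves 20% from 78 toward 0: 78 − 15.6 = 62.4 → 62.
H and L are unchanged.

hsl(245, 62%, 31%)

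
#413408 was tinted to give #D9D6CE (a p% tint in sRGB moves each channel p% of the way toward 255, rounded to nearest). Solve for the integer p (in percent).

#413408 is rgb(65, 52, 8); #D9D6CE is rgb(217, 214, 206).
On the B channel (widest range): 206 ≈ 8 + (p/100)(255 − 8), so p ≈ 100×(206 − 8)/(255 − 8) = 19800/247 = 80.16.
p = 80 reproduces all three channels after rounding.

80%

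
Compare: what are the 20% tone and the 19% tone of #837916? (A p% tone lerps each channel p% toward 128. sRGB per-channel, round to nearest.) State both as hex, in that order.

#827a2b, #827a2a

#837916 is rgb(131, 121, 22).
20% tone:
  R: 131 + 0.2×(128−131) = 131 − 0.6 = 130.4 → 130
  G: 121 + 1.4 = 122.4 → 122
  B: 22 + 0.2×(128−22) = 22 + 21.2 = 43.2 → 43
  → #827a2b
19% tone:
  R: 131 + 0.19×(128−131) = 131 − 0.57 = 130.43 → 130
  G: 121 + 0.19×(128−121) = 121 + 1.33 = 122.33 → 122
  B: 22 + 20.14 = 42.14 → 42
  → #827a2a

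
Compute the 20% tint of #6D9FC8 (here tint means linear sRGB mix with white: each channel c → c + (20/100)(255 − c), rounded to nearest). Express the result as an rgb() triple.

#6D9FC8 is rgb(109, 159, 200).
Lerp each channel 20% toward 255:
  R: 109 + 29.2 = 138.2 → 138
  G: 159 + 0.2×(255−159) = 159 + 19.2 = 178.2 → 178
  B: 200 + 0.2×(255−200) = 200 + 11 = 211 → 211

rgb(138, 178, 211)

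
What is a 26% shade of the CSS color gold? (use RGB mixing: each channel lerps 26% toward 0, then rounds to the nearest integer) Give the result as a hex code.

CSS gold is rgb(255, 215, 0).
Lerp each channel 26% toward 0:
  R: 255 + 0.26×(0−255) = 255 − 66.3 = 188.7 → 189
  G: 215 + 0.26×(0−215) = 215 − 55.9 = 159.1 → 159
  B: 0 + 0.26×(0−0) = 0 + 0 = 0 → 0
rgb(189, 159, 0) = #BD9F00.

#BD9F00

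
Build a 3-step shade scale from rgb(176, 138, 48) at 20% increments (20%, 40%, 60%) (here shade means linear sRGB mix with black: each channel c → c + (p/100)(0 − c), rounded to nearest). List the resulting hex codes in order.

20%: (176 − 35.2 = 140.8→141, 138 − 27.6 = 110.4→110, 48 − 9.6 = 38.4→38) → #8d6e26
40%: (176 − 70.4 = 105.6→106, 138 − 55.2 = 82.8→83, 48 − 19.2 = 28.8→29) → #6a531d
60%: (176 − 105.6 = 70.4→70, 138 − 82.8 = 55.2→55, 48 − 28.8 = 19.2→19) → #463713

#8d6e26, #6a531d, #463713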